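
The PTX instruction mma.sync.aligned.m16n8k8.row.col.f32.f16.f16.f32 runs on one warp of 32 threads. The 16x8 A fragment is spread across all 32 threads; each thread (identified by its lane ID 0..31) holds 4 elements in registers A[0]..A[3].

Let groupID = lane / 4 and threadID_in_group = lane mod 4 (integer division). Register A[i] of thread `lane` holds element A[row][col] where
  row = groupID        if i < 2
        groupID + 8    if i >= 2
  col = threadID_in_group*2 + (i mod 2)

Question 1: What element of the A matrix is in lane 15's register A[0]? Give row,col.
L=15→G=15>>2=3, T=15&3=3
[0]→row 3+0=3  col 3·2+0=6

3,6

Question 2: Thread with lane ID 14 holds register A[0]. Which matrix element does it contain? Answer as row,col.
3,4

14: G=3,T=2
[0] (3+0,2*2+0) = (3,4)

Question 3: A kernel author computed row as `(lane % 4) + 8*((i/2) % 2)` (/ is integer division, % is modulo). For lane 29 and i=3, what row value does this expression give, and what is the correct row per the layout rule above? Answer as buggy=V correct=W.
buggy=9 correct=15

`(lane % 4) + 8*((i/2) % 2)`[29,3]=>9
lane 29=>29/4=7, 29 mod 4=1
i=3  r:7+8=>15  c:2·1+1=>3
row: 9 vs 15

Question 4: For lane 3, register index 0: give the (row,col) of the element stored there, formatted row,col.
lane 3: g=0 (3/4), t=3 (3%4)
i=0: r=0+0=0, c=3*2+0=6

0,6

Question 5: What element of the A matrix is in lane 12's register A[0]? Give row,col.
L=12=>grp=12>>2=3, tig=12&3=0
[0]=>row 3+0=3  col 0·2+0=0

3,0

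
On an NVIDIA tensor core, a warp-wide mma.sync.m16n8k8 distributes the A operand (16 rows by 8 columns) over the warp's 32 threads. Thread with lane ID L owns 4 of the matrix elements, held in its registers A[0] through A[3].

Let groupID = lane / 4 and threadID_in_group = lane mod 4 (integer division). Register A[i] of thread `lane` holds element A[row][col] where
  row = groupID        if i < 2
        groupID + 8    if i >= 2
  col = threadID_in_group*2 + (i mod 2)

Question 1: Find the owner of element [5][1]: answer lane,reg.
20,1

r=5→G=5,rhi=0  c=1→T=0,p=1
L=5*4+0=20  i=0*2+1=1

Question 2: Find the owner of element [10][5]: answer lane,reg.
10,3

r:10=>grp=2,rB=1  c:5=>tig=2,lo=1
L=2*4+2=10  i=1*2+1=3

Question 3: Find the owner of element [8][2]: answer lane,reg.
r=8→G=0,rhi=1  c=2→T=1,p=0
L=0*4+1=1  i=1*2+0=2

1,2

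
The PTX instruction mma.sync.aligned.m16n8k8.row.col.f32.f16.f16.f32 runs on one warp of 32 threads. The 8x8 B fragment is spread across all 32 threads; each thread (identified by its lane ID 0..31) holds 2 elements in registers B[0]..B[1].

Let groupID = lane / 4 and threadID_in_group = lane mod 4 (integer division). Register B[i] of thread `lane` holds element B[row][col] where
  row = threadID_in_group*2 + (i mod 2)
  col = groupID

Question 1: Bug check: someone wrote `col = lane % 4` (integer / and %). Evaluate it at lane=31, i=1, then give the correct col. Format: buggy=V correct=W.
buggy=3 correct=7

`lane % 4`[31,1]⇒3
L=31⇒gr=31>>2=7, th=31&3=3
[1]⇒row 3·2+1=7  col gr=7
col: 3 vs 7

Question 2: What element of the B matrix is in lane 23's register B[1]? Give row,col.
7,5

lane 23⇒23/4=5, 23 mod 4=3
i=1  r:2·3+1⇒7  c:5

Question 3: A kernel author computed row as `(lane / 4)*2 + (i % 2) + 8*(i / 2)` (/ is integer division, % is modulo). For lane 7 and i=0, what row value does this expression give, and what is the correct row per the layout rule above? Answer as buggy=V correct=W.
`(lane / 4)*2 + (i % 2) + 8*(i / 2)`[7,0]→2
7: G=1,T=3
[0] (3*2+0,1) = (6,1)
row: 2 vs 6

buggy=2 correct=6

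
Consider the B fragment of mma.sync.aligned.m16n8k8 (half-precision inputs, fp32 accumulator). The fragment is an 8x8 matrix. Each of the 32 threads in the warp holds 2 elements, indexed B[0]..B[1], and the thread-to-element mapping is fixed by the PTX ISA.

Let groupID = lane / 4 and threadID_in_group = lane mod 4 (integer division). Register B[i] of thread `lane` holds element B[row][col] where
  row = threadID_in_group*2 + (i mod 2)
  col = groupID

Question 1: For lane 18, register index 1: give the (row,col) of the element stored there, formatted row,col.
lane 18: gr=4 (18/4), th=2 (18%4)
i=1: r=2*2+1=5, c=gr=4

5,4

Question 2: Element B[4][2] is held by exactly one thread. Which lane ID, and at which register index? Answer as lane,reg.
10,0

c=2→G=2  r=4→T=2,p=0
L=2*4+2=10  i=0=0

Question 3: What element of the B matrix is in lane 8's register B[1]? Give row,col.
1,2

lane 8→8/4=2, 8 mod 4=0
i=1  r:2·0+1→1  c:2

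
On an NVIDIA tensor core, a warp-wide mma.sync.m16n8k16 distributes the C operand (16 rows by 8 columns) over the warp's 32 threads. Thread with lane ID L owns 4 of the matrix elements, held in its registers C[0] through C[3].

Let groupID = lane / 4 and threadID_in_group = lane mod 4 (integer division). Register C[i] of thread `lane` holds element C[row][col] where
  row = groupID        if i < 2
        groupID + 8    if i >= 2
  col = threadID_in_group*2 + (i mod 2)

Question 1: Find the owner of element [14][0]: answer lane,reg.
24,2

r: 14->gid=6,r8=1  c: 0->tid=0,i&1=0
L=6*4+0=24  i=1*2+0=2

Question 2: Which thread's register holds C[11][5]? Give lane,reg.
14,3

r: 11->gid=3,r8=1  c: 5->tid=2,i&1=1
L=3*4+2=14  i=1*2+1=3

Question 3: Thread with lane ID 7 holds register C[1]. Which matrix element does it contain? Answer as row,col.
1,7

lane 7: G=1 (7/4), T=3 (7%4)
i=1: r=1+0=1, c=3*2+1=7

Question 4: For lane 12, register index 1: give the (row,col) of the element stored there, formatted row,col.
3,1

L=12⇒gr=12>>2=3, th=12&3=0
[1]⇒row 3+0=3  col 0·2+1=1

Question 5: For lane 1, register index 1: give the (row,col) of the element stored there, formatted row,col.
0,3

L=1->g=1>>2=0, t=1&3=1
[1]->row 0+0=0  col 1·2+1=3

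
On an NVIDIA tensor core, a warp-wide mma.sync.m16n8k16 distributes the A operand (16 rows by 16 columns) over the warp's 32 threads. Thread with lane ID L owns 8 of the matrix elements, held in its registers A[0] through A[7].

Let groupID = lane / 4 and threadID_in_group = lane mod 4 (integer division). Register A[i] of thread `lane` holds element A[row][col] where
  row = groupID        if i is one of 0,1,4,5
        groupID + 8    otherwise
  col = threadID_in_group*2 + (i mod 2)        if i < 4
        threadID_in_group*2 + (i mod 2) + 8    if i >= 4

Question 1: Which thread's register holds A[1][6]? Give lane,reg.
r: 1->gid=1,r8=0  c: 6->c8=0,tid=3,i&1=0
L=1*4+3=7  i=0*4+0*2+0=0

7,0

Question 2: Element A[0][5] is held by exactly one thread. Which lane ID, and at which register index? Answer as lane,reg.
2,1

r=0→G=0,rhi=0  c=5→chi=0,T=2,p=1
L=0*4+2=2  i=0*4+0*2+1=1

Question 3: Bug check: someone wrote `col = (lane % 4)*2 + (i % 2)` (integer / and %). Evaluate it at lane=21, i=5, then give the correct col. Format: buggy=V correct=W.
`(lane % 4)*2 + (i % 2)`[21,5]->3
lane 21->21/4=5, 21 mod 4=1
i=5  r:5+0->5  c:2·1+1+8->11
col: 3 vs 11

buggy=3 correct=11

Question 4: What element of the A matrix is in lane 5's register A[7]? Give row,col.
lane 5=>5/4=1, 5 mod 4=1
i=7  r:1+8=>9  c:2·1+1+8=>11

9,11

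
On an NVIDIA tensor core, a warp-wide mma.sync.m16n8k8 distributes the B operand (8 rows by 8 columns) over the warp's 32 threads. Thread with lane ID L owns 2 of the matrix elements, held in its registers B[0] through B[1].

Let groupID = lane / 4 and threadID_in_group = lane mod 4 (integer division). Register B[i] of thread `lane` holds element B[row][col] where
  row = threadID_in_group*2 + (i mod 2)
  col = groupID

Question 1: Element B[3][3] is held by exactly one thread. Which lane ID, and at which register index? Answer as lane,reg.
c: 3->gid=3  r: 3->tid=1,i&1=1
L=3*4+1=13  i=1=1

13,1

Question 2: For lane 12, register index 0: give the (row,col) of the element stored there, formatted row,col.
lane 12: gr=3 (12/4), th=0 (12%4)
i=0: r=0*2+0=0, c=gr=3

0,3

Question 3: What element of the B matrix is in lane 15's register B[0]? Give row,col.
lane 15→15/4=3, 15 mod 4=3
i=0  r:2·3+0→6  c:3

6,3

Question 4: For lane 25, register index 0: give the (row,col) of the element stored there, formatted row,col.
2,6

lane 25: G=6 (25/4), T=1 (25%4)
i=0: r=1*2+0=2, c=G=6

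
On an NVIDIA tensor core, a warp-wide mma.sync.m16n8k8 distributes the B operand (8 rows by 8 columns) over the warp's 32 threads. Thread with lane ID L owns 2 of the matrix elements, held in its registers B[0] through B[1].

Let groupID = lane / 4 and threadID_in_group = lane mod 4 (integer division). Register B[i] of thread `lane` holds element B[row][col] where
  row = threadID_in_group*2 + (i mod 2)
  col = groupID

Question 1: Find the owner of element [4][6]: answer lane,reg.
26,0

c:6=>grp=6  r:4=>tig=2,lo=0
L=6*4+2=26  i=0=0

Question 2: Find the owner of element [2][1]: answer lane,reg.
5,0

c=1->g=1  r=2->t=1,b0=0
L=1*4+1=5  i=0=0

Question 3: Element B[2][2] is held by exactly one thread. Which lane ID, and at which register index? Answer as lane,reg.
9,0

c=2->g=2  r=2->t=1,b0=0
L=2*4+1=9  i=0=0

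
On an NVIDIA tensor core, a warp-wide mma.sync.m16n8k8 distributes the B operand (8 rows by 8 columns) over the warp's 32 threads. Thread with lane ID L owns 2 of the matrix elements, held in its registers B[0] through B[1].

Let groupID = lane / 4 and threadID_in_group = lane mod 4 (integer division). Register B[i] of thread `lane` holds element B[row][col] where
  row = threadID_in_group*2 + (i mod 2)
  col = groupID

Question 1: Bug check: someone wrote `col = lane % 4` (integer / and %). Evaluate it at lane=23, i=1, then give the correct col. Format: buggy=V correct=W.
`lane % 4`[23,1]->3
lane 23: g=5 (23/4), t=3 (23%4)
i=1: r=3*2+1=7, c=g=5
col: 3 vs 5

buggy=3 correct=5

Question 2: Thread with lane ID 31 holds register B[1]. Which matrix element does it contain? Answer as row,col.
7,7

lane 31: g=7 (31/4), t=3 (31%4)
i=1: r=3*2+1=7, c=g=7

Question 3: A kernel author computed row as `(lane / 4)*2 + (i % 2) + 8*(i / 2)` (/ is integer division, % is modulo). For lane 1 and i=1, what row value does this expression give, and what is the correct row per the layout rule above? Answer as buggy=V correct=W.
buggy=1 correct=3

`(lane / 4)*2 + (i % 2) + 8*(i / 2)`[1,1]->1
1: g=0,t=1
[1] (1*2+1,0) = (3,0)
row: 1 vs 3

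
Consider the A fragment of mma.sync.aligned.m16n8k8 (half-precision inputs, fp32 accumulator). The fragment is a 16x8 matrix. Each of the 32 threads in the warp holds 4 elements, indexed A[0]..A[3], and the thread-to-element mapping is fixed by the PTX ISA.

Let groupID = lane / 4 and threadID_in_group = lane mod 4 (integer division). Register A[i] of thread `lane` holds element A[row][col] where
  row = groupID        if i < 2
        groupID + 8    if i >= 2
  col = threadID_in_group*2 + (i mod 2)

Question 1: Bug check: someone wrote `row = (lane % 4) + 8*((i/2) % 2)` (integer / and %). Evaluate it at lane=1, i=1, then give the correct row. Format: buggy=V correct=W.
`(lane % 4) + 8*((i/2) % 2)`[1,1]=>1
1: grp=0,tig=1
[1] (0+0,1*2+1) = (0,3)
row: 1 vs 0

buggy=1 correct=0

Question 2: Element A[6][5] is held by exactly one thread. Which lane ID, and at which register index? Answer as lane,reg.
26,1

r=6→G=6,rhi=0  c=5→T=2,p=1
L=6*4+2=26  i=0*2+1=1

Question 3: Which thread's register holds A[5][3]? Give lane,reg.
21,1

r=5⇒gr=5,Rb=0  c=3⇒th=1,odd=1
L=5*4+1=21  i=0*2+1=1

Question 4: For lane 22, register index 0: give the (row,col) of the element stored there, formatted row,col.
22: g=5,t=2
[0] (5+0,2*2+0) = (5,4)

5,4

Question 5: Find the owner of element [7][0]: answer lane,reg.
28,0

r:7=>grp=7,rB=0  c:0=>tig=0,lo=0
L=7*4+0=28  i=0*2+0=0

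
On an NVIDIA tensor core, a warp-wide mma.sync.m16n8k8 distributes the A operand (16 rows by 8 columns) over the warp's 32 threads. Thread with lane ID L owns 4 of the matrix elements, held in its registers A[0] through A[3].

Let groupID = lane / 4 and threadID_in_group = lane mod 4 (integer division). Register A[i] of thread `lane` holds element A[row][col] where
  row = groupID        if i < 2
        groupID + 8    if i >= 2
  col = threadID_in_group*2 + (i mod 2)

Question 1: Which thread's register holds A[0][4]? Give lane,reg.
2,0

r:0=>grp=0,rB=0  c:4=>tig=2,lo=0
L=0*4+2=2  i=0*2+0=0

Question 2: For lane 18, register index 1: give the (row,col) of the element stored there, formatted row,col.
lane 18: G=4 (18/4), T=2 (18%4)
i=1: r=4+0=4, c=2*2+1=5

4,5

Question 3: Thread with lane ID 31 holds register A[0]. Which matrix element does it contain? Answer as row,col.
7,6

lane 31: G=7 (31/4), T=3 (31%4)
i=0: r=7+0=7, c=3*2+0=6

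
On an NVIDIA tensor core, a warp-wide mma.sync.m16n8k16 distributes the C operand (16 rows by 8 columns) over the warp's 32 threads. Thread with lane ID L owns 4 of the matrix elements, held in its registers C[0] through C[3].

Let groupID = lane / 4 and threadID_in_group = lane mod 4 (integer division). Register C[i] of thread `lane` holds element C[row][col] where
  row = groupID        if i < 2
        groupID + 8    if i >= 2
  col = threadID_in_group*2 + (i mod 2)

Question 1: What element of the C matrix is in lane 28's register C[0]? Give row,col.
lane 28: g=7 (28/4), t=0 (28%4)
i=0: r=7+0=7, c=0*2+0=0

7,0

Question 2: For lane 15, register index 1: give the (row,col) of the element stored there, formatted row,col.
lane 15: grp=3 (15/4), tig=3 (15%4)
i=1: r=3+0=3, c=3*2+1=7

3,7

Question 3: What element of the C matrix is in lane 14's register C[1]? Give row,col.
L=14->g=14>>2=3, t=14&3=2
[1]->row 3+0=3  col 2·2+1=5

3,5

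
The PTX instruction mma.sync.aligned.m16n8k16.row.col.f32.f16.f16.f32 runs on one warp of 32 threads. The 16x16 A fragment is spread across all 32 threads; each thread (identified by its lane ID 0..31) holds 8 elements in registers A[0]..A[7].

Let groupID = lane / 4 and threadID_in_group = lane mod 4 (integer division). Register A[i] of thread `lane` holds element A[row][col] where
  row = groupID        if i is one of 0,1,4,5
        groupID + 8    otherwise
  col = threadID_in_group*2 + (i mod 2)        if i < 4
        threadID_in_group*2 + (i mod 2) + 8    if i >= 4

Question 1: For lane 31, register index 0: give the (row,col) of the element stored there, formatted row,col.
7,6

L=31->gid=31>>2=7, tid=31&3=3
[0]->row 7+0=7  col 3·2+0+0=6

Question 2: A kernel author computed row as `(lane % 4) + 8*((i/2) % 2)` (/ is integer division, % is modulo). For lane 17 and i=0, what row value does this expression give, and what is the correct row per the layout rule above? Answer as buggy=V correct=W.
`(lane % 4) + 8*((i/2) % 2)`[17,0]→1
L=17→G=17>>2=4, T=17&3=1
[0]→row 4+0=4  col 1·2+0+0=2
row: 1 vs 4

buggy=1 correct=4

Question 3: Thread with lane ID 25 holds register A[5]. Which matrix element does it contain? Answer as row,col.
6,11

lane 25: gr=6 (25/4), th=1 (25%4)
i=5: r=6+0=6, c=1*2+1+8=11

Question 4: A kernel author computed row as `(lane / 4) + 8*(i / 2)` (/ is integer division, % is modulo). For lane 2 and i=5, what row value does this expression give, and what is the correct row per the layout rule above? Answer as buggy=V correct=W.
`(lane / 4) + 8*(i / 2)`[2,5]→16
2: G=0,T=2
[5] (0+0,2*2+1+8) = (0,13)
row: 16 vs 0

buggy=16 correct=0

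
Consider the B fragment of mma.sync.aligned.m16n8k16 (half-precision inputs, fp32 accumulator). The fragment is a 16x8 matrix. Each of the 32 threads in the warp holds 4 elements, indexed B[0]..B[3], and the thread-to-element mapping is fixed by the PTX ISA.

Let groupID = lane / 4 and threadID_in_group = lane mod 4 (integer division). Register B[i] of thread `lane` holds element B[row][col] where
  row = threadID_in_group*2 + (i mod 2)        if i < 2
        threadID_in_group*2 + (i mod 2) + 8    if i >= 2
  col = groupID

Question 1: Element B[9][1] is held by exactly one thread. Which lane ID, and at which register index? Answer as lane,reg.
4,3

c=1→G=1  r=9→rhi=1,T=0,p=1
L=1*4+0=4  i=1*2+1=3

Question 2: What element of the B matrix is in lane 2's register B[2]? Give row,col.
12,0

lane 2: grp=0 (2/4), tig=2 (2%4)
i=2: r=2*2+0+8=12, c=grp=0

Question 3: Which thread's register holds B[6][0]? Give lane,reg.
3,0

c=0⇒gr=0  r=6⇒Rb=0,th=3,odd=0
L=0*4+3=3  i=0*2+0=0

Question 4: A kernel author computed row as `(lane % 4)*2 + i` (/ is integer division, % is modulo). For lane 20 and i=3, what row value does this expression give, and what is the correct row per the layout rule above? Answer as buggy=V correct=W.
buggy=3 correct=9

`(lane % 4)*2 + i`[20,3]=>3
lane 20=>20/4=5, 20 mod 4=0
i=3  r:2·0+1+8=>9  c:5
row: 3 vs 9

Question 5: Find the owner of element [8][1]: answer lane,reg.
c:1=>grp=1  r:8=>rB=1,tig=0,lo=0
L=1*4+0=4  i=1*2+0=2

4,2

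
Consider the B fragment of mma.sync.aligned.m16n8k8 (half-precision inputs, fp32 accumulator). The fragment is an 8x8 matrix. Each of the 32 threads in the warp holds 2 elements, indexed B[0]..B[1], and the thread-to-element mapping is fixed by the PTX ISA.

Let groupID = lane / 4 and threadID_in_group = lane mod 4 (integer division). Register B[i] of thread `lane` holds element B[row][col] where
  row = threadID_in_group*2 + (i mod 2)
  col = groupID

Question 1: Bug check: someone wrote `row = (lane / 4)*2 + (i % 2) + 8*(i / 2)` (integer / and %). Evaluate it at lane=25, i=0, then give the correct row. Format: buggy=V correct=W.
buggy=12 correct=2

`(lane / 4)*2 + (i % 2) + 8*(i / 2)`[25,0]->12
lane 25: g=6 (25/4), t=1 (25%4)
i=0: r=1*2+0=2, c=g=6
row: 12 vs 2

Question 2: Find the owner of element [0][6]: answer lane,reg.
c: 6->gid=6  r: 0->tid=0,i&1=0
L=6*4+0=24  i=0=0

24,0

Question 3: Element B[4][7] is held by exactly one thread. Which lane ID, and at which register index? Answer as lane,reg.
c: 7->gid=7  r: 4->tid=2,i&1=0
L=7*4+2=30  i=0=0

30,0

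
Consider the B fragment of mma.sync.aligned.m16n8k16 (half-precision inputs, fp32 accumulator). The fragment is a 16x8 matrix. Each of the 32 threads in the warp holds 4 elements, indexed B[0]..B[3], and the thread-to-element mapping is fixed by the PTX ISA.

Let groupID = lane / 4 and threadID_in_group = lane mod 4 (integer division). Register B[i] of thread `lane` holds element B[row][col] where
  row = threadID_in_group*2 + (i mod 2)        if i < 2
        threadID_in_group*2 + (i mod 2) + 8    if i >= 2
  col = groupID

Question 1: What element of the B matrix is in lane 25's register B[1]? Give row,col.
3,6

L=25->g=25>>2=6, t=25&3=1
[1]->row 1·2+1+0=3  col g=6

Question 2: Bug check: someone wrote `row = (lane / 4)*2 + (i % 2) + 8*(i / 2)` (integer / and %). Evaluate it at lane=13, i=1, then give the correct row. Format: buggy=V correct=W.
buggy=7 correct=3

`(lane / 4)*2 + (i % 2) + 8*(i / 2)`[13,1]->7
lane 13: gid=3 (13/4), tid=1 (13%4)
i=1: r=1*2+1+0=3, c=gid=3
row: 7 vs 3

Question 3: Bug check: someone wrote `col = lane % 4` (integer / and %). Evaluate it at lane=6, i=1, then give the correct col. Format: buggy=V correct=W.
`lane % 4`[6,1]⇒2
6: gr=1,th=2
[1] (2*2+1+0,1) = (5,1)
col: 2 vs 1

buggy=2 correct=1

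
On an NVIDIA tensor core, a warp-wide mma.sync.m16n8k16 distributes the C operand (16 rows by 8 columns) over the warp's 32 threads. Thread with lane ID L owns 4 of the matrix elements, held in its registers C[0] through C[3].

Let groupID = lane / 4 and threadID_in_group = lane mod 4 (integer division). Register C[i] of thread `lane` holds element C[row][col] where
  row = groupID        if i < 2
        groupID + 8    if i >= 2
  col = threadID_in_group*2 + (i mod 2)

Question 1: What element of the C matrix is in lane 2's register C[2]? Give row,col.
8,4

lane 2->2/4=0, 2 mod 4=2
i=2  r:0+8->8  c:2·2+0->4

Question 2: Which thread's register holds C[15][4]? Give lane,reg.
r=15->g=7,rb=1  c=4->t=2,b0=0
L=7*4+2=30  i=1*2+0=2

30,2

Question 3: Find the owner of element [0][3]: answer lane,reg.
r=0→G=0,rhi=0  c=3→T=1,p=1
L=0*4+1=1  i=0*2+1=1

1,1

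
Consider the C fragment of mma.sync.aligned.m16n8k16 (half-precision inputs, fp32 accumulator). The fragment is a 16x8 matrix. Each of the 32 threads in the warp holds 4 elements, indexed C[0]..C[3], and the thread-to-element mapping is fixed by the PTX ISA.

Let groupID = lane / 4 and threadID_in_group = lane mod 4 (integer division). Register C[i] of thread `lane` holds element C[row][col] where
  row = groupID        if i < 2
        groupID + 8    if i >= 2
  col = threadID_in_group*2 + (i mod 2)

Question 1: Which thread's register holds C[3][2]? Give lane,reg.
r=3->g=3,rb=0  c=2->t=1,b0=0
L=3*4+1=13  i=0*2+0=0

13,0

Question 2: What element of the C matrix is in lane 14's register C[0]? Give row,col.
lane 14→14/4=3, 14 mod 4=2
i=0  r:3+0→3  c:2·2+0→4

3,4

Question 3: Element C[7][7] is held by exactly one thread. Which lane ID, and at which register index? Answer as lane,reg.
31,1

r: 7->gid=7,r8=0  c: 7->tid=3,i&1=1
L=7*4+3=31  i=0*2+1=1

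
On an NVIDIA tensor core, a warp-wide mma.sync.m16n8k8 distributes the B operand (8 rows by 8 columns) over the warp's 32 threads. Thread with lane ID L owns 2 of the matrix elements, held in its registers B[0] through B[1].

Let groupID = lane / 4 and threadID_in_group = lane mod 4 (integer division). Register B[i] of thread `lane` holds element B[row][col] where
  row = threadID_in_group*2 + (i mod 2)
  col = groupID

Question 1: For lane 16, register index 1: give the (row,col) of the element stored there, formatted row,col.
1,4

lane 16: grp=4 (16/4), tig=0 (16%4)
i=1: r=0*2+1=1, c=grp=4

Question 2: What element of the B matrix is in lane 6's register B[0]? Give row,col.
4,1

6: G=1,T=2
[0] (2*2+0,1) = (4,1)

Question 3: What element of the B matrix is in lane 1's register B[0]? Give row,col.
2,0

lane 1: grp=0 (1/4), tig=1 (1%4)
i=0: r=1*2+0=2, c=grp=0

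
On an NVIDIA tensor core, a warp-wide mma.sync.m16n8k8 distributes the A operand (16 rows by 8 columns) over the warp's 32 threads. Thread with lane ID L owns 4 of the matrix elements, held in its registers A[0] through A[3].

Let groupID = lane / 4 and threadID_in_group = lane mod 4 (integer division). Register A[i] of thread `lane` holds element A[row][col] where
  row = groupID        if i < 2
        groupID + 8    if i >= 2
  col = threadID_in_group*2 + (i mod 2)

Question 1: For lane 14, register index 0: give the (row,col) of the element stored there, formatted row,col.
3,4

lane 14→14/4=3, 14 mod 4=2
i=0  r:3+0→3  c:2·2+0→4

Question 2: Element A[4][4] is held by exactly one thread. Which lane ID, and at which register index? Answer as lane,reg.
18,0

r=4->g=4,rb=0  c=4->t=2,b0=0
L=4*4+2=18  i=0*2+0=0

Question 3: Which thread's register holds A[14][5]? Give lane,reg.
r:14=>grp=6,rB=1  c:5=>tig=2,lo=1
L=6*4+2=26  i=1*2+1=3

26,3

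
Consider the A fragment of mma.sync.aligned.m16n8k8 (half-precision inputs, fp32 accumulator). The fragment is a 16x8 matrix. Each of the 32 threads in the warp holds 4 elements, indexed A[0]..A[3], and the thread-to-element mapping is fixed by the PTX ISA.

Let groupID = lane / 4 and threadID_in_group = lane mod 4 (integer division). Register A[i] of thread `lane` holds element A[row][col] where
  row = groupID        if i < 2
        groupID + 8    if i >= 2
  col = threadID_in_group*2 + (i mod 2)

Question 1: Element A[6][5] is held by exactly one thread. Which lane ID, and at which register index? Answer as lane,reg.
26,1

r=6→G=6,rhi=0  c=5→T=2,p=1
L=6*4+2=26  i=0*2+1=1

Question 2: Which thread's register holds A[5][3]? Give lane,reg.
r:5=>grp=5,rB=0  c:3=>tig=1,lo=1
L=5*4+1=21  i=0*2+1=1

21,1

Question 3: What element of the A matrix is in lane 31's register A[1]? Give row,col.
L=31→G=31>>2=7, T=31&3=3
[1]→row 7+0=7  col 3·2+1=7

7,7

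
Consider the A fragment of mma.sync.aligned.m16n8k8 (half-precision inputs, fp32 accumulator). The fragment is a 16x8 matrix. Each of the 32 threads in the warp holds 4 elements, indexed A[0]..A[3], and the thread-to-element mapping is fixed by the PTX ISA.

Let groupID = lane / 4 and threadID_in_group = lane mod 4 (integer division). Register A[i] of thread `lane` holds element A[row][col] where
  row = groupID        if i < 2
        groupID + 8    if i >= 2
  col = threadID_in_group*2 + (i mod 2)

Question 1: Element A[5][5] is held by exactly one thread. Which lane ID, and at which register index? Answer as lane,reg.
r=5⇒gr=5,Rb=0  c=5⇒th=2,odd=1
L=5*4+2=22  i=0*2+1=1

22,1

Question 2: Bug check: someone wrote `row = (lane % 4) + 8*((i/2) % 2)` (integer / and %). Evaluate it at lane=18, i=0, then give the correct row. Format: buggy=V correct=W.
buggy=2 correct=4

`(lane % 4) + 8*((i/2) % 2)`[18,0]=>2
L=18=>grp=18>>2=4, tig=18&3=2
[0]=>row 4+0=4  col 2·2+0=4
row: 2 vs 4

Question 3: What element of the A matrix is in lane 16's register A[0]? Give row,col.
L=16=>grp=16>>2=4, tig=16&3=0
[0]=>row 4+0=4  col 0·2+0=0

4,0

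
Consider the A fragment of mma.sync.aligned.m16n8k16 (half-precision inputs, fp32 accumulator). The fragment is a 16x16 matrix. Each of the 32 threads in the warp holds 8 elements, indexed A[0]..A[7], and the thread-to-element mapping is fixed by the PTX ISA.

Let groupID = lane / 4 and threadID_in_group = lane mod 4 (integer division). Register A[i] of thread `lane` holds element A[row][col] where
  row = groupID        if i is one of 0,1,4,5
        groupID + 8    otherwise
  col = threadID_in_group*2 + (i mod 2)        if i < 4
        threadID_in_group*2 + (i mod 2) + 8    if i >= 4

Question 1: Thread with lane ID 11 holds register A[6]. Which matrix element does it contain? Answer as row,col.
L=11->g=11>>2=2, t=11&3=3
[6]->row 2+8=10  col 3·2+0+8=14

10,14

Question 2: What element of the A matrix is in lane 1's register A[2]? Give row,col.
8,2

L=1=>grp=1>>2=0, tig=1&3=1
[2]=>row 0+8=8  col 1·2+0+0=2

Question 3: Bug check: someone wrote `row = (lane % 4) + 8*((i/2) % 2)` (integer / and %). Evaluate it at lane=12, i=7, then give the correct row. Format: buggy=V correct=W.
buggy=8 correct=11

`(lane % 4) + 8*((i/2) % 2)`[12,7]->8
lane 12->12/4=3, 12 mod 4=0
i=7  r:3+8->11  c:2·0+1+8->9
row: 8 vs 11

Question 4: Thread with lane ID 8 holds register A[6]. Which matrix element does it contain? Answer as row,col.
10,8

L=8→G=8>>2=2, T=8&3=0
[6]→row 2+8=10  col 0·2+0+8=8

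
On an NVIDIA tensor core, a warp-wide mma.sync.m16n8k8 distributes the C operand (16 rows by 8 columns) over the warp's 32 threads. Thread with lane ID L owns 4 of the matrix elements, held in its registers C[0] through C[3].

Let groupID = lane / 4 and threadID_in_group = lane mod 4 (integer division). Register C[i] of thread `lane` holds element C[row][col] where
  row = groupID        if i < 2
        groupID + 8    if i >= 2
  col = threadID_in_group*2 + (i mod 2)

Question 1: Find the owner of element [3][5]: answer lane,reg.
r=3⇒gr=3,Rb=0  c=5⇒th=2,odd=1
L=3*4+2=14  i=0*2+1=1

14,1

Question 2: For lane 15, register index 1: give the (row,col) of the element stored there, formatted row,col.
lane 15: G=3 (15/4), T=3 (15%4)
i=1: r=3+0=3, c=3*2+1=7

3,7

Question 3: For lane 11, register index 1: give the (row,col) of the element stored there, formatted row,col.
2,7

11: gr=2,th=3
[1] (2+0,3*2+1) = (2,7)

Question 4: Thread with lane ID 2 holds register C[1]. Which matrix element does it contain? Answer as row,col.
2: g=0,t=2
[1] (0+0,2*2+1) = (0,5)

0,5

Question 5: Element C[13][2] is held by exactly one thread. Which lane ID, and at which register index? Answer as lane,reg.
r=13⇒gr=5,Rb=1  c=2⇒th=1,odd=0
L=5*4+1=21  i=1*2+0=2

21,2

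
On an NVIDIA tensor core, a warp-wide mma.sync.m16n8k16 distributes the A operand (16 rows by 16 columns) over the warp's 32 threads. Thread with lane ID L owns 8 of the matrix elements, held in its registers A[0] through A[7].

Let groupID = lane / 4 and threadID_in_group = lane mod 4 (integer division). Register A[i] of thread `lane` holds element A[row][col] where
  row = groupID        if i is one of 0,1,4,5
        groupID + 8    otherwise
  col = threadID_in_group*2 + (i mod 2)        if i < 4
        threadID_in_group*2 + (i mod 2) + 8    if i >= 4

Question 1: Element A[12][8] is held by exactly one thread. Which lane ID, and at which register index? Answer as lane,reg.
16,6

r=12->g=4,rb=1  c=8->cb=1,t=0,b0=0
L=4*4+0=16  i=1*4+1*2+0=6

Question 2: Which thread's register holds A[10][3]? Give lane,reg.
r=10⇒gr=2,Rb=1  c=3⇒Cb=0,th=1,odd=1
L=2*4+1=9  i=0*4+1*2+1=3

9,3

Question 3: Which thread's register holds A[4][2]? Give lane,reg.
r=4->g=4,rb=0  c=2->cb=0,t=1,b0=0
L=4*4+1=17  i=0*4+0*2+0=0

17,0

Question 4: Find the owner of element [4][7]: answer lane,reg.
r=4⇒gr=4,Rb=0  c=7⇒Cb=0,th=3,odd=1
L=4*4+3=19  i=0*4+0*2+1=1

19,1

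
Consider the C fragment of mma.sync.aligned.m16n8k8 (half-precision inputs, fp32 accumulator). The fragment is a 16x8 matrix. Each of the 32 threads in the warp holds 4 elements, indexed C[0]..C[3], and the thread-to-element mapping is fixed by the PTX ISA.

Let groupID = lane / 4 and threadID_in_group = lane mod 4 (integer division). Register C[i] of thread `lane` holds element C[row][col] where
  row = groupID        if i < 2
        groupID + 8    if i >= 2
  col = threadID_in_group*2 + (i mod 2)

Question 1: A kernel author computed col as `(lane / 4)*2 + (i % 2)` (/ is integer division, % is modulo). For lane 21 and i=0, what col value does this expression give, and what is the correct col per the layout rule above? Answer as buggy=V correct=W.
`(lane / 4)*2 + (i % 2)`[21,0]⇒10
lane 21⇒21/4=5, 21 mod 4=1
i=0  r:5+0⇒5  c:2·1+0⇒2
col: 10 vs 2

buggy=10 correct=2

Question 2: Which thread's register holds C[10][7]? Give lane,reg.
11,3

r=10→G=2,rhi=1  c=7→T=3,p=1
L=2*4+3=11  i=1*2+1=3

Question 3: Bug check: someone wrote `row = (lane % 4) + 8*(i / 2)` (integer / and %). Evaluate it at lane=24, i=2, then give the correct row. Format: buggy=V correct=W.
buggy=8 correct=14

`(lane % 4) + 8*(i / 2)`[24,2]->8
24: gid=6,tid=0
[2] (6+8,0*2+0) = (14,0)
row: 8 vs 14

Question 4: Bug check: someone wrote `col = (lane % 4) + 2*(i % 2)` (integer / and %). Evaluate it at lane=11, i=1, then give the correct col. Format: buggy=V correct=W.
buggy=5 correct=7

`(lane % 4) + 2*(i % 2)`[11,1]=>5
lane 11=>11/4=2, 11 mod 4=3
i=1  r:2+0=>2  c:2·3+1=>7
col: 5 vs 7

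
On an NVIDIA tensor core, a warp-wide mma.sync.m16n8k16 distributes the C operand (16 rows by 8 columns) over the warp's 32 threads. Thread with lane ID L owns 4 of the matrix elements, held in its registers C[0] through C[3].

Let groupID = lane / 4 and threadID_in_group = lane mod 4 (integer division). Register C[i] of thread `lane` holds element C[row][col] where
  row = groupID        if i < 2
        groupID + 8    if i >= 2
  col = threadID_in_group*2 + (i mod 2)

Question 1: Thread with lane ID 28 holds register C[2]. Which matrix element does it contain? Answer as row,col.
15,0

28: g=7,t=0
[2] (7+8,0*2+0) = (15,0)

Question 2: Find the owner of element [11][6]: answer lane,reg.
r=11->g=3,rb=1  c=6->t=3,b0=0
L=3*4+3=15  i=1*2+0=2

15,2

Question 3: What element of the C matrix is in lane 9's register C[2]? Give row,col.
10,2

9: G=2,T=1
[2] (2+8,1*2+0) = (10,2)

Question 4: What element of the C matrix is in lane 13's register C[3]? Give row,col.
11,3

13: G=3,T=1
[3] (3+8,1*2+1) = (11,3)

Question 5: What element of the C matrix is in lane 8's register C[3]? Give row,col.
10,1

lane 8: grp=2 (8/4), tig=0 (8%4)
i=3: r=2+8=10, c=0*2+1=1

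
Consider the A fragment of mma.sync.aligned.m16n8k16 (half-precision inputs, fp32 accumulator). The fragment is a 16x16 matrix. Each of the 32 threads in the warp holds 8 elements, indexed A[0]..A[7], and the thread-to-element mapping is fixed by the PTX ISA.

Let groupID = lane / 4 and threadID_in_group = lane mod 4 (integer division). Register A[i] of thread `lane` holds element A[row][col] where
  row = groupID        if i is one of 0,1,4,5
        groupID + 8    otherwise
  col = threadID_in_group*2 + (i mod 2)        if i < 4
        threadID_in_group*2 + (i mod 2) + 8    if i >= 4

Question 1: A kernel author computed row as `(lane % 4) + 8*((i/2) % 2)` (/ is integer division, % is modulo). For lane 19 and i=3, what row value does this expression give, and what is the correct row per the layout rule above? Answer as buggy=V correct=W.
buggy=11 correct=12

`(lane % 4) + 8*((i/2) % 2)`[19,3]->11
lane 19->19/4=4, 19 mod 4=3
i=3  r:4+8->12  c:2·3+1+0->7
row: 11 vs 12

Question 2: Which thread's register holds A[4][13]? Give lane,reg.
r: 4->gid=4,r8=0  c: 13->c8=1,tid=2,i&1=1
L=4*4+2=18  i=1*4+0*2+1=5

18,5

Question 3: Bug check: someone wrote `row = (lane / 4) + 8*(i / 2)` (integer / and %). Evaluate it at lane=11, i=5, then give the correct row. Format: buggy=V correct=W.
buggy=18 correct=2

`(lane / 4) + 8*(i / 2)`[11,5]->18
lane 11: g=2 (11/4), t=3 (11%4)
i=5: r=2+0=2, c=3*2+1+8=15
row: 18 vs 2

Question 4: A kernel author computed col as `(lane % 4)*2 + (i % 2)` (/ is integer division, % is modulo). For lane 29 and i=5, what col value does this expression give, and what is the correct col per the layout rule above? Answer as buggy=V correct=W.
`(lane % 4)*2 + (i % 2)`[29,5]⇒3
lane 29⇒29/4=7, 29 mod 4=1
i=5  r:7+0⇒7  c:2·1+1+8⇒11
col: 3 vs 11

buggy=3 correct=11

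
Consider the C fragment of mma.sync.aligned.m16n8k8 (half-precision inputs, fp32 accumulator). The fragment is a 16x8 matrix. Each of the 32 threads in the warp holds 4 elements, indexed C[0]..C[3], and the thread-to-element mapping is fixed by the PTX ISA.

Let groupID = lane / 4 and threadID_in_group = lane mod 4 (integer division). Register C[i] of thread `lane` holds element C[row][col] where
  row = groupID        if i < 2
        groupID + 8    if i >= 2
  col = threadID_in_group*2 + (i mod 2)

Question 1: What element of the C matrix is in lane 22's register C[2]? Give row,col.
lane 22->22/4=5, 22 mod 4=2
i=2  r:5+8->13  c:2·2+0->4

13,4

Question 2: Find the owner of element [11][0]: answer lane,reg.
12,2

r=11->g=3,rb=1  c=0->t=0,b0=0
L=3*4+0=12  i=1*2+0=2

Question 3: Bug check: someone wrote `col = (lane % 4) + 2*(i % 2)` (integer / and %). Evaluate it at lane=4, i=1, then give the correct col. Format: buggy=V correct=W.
buggy=2 correct=1

`(lane % 4) + 2*(i % 2)`[4,1]->2
lane 4: gid=1 (4/4), tid=0 (4%4)
i=1: r=1+0=1, c=0*2+1=1
col: 2 vs 1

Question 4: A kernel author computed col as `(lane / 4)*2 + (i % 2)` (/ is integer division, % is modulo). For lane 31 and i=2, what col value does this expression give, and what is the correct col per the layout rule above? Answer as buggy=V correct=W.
buggy=14 correct=6

`(lane / 4)*2 + (i % 2)`[31,2]->14
lane 31->31/4=7, 31 mod 4=3
i=2  r:7+8->15  c:2·3+0->6
col: 14 vs 6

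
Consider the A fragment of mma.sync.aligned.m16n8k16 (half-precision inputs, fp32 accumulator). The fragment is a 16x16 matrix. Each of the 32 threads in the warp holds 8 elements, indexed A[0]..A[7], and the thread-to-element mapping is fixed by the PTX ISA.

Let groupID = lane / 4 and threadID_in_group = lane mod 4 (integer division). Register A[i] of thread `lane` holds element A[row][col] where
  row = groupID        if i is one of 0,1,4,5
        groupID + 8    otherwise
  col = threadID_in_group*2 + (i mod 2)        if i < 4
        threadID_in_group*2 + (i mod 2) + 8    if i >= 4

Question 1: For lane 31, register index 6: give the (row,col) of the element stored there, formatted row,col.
L=31→G=31>>2=7, T=31&3=3
[6]→row 7+8=15  col 3·2+0+8=14

15,14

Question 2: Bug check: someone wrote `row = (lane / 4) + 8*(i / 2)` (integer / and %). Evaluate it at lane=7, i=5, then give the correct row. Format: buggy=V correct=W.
buggy=17 correct=1

`(lane / 4) + 8*(i / 2)`[7,5]⇒17
lane 7: gr=1 (7/4), th=3 (7%4)
i=5: r=1+0=1, c=3*2+1+8=15
row: 17 vs 1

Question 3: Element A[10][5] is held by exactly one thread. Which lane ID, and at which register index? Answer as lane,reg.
r:10=>grp=2,rB=1  c:5=>cB=0,tig=2,lo=1
L=2*4+2=10  i=0*4+1*2+1=3

10,3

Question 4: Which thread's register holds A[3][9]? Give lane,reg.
r: 3->gid=3,r8=0  c: 9->c8=1,tid=0,i&1=1
L=3*4+0=12  i=1*4+0*2+1=5

12,5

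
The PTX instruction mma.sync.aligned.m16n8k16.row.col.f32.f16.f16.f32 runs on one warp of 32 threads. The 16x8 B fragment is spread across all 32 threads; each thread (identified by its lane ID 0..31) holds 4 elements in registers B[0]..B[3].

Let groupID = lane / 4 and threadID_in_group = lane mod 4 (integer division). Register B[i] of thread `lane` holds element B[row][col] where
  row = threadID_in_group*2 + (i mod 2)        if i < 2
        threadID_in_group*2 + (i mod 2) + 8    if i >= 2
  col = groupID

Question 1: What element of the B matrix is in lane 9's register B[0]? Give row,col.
2,2

9: g=2,t=1
[0] (1*2+0+0,2) = (2,2)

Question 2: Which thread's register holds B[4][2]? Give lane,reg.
10,0

c=2⇒gr=2  r=4⇒Rb=0,th=2,odd=0
L=2*4+2=10  i=0*2+0=0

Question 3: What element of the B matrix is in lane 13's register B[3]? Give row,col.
11,3

L=13=>grp=13>>2=3, tig=13&3=1
[3]=>row 1·2+1+8=11  col grp=3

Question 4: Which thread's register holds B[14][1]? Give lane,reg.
c: 1->gid=1  r: 14->r8=1,tid=3,i&1=0
L=1*4+3=7  i=1*2+0=2

7,2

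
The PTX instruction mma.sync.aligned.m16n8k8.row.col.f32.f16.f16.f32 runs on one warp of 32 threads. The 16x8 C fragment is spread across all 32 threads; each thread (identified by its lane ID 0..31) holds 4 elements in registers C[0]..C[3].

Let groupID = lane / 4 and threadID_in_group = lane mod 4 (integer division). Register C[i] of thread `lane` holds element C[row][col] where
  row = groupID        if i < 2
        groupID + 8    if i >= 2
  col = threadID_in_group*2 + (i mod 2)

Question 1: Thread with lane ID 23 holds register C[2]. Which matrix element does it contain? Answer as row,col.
13,6

23: gid=5,tid=3
[2] (5+8,3*2+0) = (13,6)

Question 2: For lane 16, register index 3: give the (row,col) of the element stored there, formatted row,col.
L=16->g=16>>2=4, t=16&3=0
[3]->row 4+8=12  col 0·2+1=1

12,1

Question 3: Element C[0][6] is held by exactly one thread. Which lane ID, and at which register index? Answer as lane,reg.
r=0⇒gr=0,Rb=0  c=6⇒th=3,odd=0
L=0*4+3=3  i=0*2+0=0

3,0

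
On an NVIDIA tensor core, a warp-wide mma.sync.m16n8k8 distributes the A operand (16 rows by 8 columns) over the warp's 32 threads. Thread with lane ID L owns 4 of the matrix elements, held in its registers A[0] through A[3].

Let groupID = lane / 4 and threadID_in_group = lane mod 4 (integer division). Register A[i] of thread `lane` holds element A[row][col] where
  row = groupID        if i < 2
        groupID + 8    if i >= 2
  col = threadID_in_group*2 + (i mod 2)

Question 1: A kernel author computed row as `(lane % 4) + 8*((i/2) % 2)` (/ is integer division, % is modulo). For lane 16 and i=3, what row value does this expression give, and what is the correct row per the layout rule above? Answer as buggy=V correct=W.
buggy=8 correct=12

`(lane % 4) + 8*((i/2) % 2)`[16,3]=>8
16: grp=4,tig=0
[3] (4+8,0*2+1) = (12,1)
row: 8 vs 12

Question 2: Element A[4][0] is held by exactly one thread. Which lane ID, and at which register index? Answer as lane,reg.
16,0

r: 4->gid=4,r8=0  c: 0->tid=0,i&1=0
L=4*4+0=16  i=0*2+0=0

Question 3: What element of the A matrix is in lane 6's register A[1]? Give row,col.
1,5

L=6→G=6>>2=1, T=6&3=2
[1]→row 1+0=1  col 2·2+1=5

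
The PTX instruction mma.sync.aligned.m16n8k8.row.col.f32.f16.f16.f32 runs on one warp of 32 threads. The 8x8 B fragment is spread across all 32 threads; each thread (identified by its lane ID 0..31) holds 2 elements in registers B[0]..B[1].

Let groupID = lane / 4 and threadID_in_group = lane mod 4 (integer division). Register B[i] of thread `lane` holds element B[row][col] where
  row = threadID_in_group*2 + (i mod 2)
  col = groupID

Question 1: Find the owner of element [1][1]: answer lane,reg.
4,1

c=1→G=1  r=1→T=0,p=1
L=1*4+0=4  i=1=1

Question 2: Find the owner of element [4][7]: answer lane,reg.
30,0

c: 7->gid=7  r: 4->tid=2,i&1=0
L=7*4+2=30  i=0=0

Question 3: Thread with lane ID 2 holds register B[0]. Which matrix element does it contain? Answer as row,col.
2: grp=0,tig=2
[0] (2*2+0,0) = (4,0)

4,0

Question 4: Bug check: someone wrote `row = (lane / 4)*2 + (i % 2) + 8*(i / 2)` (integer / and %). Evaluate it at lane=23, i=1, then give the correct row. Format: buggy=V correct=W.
buggy=11 correct=7

`(lane / 4)*2 + (i % 2) + 8*(i / 2)`[23,1]⇒11
23: gr=5,th=3
[1] (3*2+1,5) = (7,5)
row: 11 vs 7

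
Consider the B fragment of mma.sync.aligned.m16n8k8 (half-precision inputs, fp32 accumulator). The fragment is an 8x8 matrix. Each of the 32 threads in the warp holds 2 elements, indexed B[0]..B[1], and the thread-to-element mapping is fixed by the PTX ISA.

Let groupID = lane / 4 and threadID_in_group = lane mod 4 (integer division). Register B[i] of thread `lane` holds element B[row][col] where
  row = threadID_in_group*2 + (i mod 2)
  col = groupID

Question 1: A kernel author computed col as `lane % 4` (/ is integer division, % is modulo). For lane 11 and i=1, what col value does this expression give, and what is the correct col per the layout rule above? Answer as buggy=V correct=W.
`lane % 4`[11,1]->3
11: gid=2,tid=3
[1] (3*2+1,2) = (7,2)
col: 3 vs 2

buggy=3 correct=2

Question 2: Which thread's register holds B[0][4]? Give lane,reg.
c=4->g=4  r=0->t=0,b0=0
L=4*4+0=16  i=0=0

16,0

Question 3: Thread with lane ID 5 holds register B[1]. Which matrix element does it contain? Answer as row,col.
lane 5: gid=1 (5/4), tid=1 (5%4)
i=1: r=1*2+1=3, c=gid=1

3,1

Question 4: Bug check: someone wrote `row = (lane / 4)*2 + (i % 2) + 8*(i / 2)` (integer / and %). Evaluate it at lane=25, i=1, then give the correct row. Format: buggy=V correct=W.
buggy=13 correct=3

`(lane / 4)*2 + (i % 2) + 8*(i / 2)`[25,1]→13
25: G=6,T=1
[1] (1*2+1,6) = (3,6)
row: 13 vs 3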